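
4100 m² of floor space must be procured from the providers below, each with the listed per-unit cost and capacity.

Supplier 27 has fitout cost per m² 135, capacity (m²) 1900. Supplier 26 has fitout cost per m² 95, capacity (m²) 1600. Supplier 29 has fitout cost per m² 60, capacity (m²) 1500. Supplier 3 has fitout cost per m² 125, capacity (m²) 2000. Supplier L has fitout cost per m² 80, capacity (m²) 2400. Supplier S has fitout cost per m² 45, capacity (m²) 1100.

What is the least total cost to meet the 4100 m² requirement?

Cheapest first:
Supplier S (45): use full 1100 ; 3000 m² to go.
Take 1500 from Supplier 29 at 60 ; need 1500 more.
Supplier L (80): take the remaining 1500 ; done.
Supplier 26, Supplier 3, Supplier 27: unused.
Cost = 1100×45 + 1500×60 + 1500×80 = 259500.

259500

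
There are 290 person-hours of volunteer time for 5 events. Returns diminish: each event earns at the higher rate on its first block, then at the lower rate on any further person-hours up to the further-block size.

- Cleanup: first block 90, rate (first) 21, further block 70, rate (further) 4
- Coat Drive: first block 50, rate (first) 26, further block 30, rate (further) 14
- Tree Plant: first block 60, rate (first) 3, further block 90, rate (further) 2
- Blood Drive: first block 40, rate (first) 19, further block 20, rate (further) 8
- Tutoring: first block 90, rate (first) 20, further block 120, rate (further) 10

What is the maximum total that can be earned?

6030

Order all 10 blocks by rate: Coat Drive/first 26 > Cleanup/first 21 > Tutoring/first 20 > Blood Drive/first 19 > Coat Drive/second 14 > Tutoring/second 10 > Blood Drive/second 8 > Cleanup/second 4 > Tree Plant/first 3 > Tree Plant/second 2.
Coat Drive/first (26): +50 → 240 left.
Fill Cleanup first block (90 at 21) → 150 left.
Fill Tutoring first block (90 at 20) → 60 left.
Blood Drive first at 19: fill all 40 → 20 left.
20 remain; put them into Coat Drive second at 14.
Total = 26×50 + 21×90 + 20×90 + 19×40 + 14×20 = 6030.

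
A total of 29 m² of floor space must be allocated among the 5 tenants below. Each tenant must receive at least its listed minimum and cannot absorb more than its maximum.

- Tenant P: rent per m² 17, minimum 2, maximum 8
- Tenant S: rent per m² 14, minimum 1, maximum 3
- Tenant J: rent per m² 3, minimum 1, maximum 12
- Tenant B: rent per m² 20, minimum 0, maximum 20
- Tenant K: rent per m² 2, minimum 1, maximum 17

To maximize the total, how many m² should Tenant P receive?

6

Meeting every minimum uses 2+1+1+0+1 = 5 m², leaving 24.
Highest rent per m² first: Tenant B 20 > Tenant P 17 > Tenant S 14 > Tenant J 3 > Tenant K 2.
Give Tenant B 20 more to hit its cap of 20 — 4 left.
Only 4 left; Tenant P takes them to reach 6.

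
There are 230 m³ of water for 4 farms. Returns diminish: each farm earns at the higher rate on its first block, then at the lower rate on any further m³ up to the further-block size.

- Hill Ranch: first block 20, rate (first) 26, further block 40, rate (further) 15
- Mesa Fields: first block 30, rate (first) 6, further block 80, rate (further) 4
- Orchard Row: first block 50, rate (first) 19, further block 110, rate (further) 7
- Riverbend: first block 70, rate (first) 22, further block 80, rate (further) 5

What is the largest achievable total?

3960

Order all 8 blocks by rate: Hill Ranch/first 26 > Riverbend/first 22 > Orchard Row/first 19 > Hill Ranch/second 15 > Orchard Row/second 7 > Mesa Fields/first 6 > Riverbend/second 5 > Mesa Fields/second 4.
Fill Hill Ranch first block (20 at 26) → 210 left.
Fill Riverbend first block (70 at 22) → 140 left.
Fill Orchard Row first block (50 at 19) → 90 left.
Hill Ranch/second (15): +40 → 50 left.
Orchard Row/second: +50 of 110 at 7; pool empty.
Total = 26×20 + 22×70 + 19×50 + 15×40 + 7×50 = 3960.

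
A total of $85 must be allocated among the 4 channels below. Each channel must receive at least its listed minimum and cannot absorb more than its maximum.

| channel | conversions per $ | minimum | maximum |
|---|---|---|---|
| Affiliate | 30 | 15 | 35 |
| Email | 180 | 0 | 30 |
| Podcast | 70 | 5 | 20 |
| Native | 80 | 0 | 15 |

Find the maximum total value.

Meeting every minimum uses 15+0+5+0 = 20 $, leaving 65.
Rank by conversions per $: Email 180 > Native 80 > Podcast 70 > Affiliate 30.
Email takes 30 more to reach its cap of 30 ; 35 left.
Give Native 15 more to hit its cap of 15 ; 20 left.
Podcast: +15 to 20 (cap) ; 5 left.
Affiliate: +5 (room for 20) → 20. Pool exhausted.
Total = 30×20 + 180×30 + 70×20 + 80×15 = 8600.

8600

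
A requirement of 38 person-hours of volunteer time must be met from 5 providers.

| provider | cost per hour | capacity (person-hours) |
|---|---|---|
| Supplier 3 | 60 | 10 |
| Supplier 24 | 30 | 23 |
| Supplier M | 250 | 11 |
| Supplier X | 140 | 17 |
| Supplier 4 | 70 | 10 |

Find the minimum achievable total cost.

1640

Cheapest first:
Take 23 from Supplier 24 at 30 — need 15 more.
Supplier 3 (60): use full 10 — 5 person-hours to go.
Supplier 4 (70): take the remaining 5 — done.
Supplier X, Supplier M: unused.
Cost = 23×30 + 10×60 + 5×70 = 1640.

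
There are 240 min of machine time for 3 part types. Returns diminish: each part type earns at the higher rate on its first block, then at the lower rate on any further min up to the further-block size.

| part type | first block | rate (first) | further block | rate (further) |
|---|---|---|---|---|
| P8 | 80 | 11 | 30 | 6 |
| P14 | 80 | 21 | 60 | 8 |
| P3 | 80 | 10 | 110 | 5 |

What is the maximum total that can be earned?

Rank every tier by rate: P14/T1 21 > P8/T1 11 > P3/T1 10 > P14/T2 8 > P8/T2 6 > P3/T2 5.
Fill P14 T1 block (80 at 21) → 160 left.
Fill P8 T1 block (80 at 11) → 80 left.
P3 T1 at 10: fill all 80 → 0 left.
Total = 21×80 + 11×80 + 10×80 = 3360.

3360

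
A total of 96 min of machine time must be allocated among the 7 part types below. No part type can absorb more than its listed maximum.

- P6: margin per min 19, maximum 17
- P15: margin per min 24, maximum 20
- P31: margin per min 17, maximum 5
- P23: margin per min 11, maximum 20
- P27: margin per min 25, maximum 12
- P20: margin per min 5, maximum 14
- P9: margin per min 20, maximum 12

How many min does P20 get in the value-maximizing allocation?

10

Order the part types by margin per min: P27 25 > P15 24 > P9 20 > P6 19 > P31 17 > P23 11 > P20 5.
P27: +12 to 12 (cap) → 84 left.
P15 takes 20 to reach its cap of 20 → 64 left.
P9 takes 12 to reach its cap of 12 → 52 left.
Give P6 17 to hit its cap of 17 → 35 left.
Give P31 5 to hit its cap of 5 → 30 left.
P23 takes 20 to reach its cap of 20 → 10 left.
Only 10 left; P20 takes them to reach 10.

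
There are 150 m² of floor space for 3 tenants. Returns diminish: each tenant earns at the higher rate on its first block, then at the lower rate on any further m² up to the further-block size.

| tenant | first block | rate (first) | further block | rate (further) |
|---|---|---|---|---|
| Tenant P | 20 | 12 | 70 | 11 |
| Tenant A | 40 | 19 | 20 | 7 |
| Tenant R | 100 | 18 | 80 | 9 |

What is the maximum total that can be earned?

2680

Rank every tier by rate: Tenant A/first 19 > Tenant R/first 18 > Tenant P/first 12 > Tenant P/second 11 > Tenant R/second 9 > Tenant A/second 7.
Tenant A/first (19): +40 — 110 left.
Fill Tenant R first block (100 at 18) — 10 left.
Tenant P/first: +10 of 20 at 12; pool empty.
Total = 19×40 + 18×100 + 12×10 = 2680.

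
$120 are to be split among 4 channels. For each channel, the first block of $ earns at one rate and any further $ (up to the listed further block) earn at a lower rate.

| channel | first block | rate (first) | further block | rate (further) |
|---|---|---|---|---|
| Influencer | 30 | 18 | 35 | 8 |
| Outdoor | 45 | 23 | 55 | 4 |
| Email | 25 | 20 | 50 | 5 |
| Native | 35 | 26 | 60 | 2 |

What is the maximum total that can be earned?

2715

Treat each block as its own option and order by rate: Native/T1 26 > Outdoor/T1 23 > Email/T1 20 > Influencer/T1 18 > Influencer/T2 8 > Email/T2 5 > Outdoor/T2 4 > Native/T2 2.
Native/T1 (26): +35 → 85 left.
Fill Outdoor T1 block (45 at 23) → 40 left.
Email T1 at 20: fill all 25 → 15 left.
Influencer T1 at 18: only 15 left, fill 15.
Total = 26×35 + 23×45 + 20×25 + 18×15 = 2715.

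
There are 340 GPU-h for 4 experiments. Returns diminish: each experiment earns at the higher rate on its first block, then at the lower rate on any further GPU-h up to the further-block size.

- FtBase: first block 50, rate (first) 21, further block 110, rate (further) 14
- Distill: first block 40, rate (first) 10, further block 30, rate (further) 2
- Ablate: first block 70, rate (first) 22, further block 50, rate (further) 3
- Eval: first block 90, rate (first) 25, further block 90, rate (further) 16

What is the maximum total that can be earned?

Order all 8 blocks by rate: Eval/T1 25 > Ablate/T1 22 > FtBase/T1 21 > Eval/T2 16 > FtBase/T2 14 > Distill/T1 10 > Ablate/T2 3 > Distill/T2 2.
Fill Eval T1 block (90 at 25) ; 250 left.
Ablate T1 at 22: fill all 70 ; 180 left.
Fill FtBase T1 block (50 at 21) ; 130 left.
Eval/T2 (16): +90 ; 40 left.
FtBase T2 at 14: only 40 left, fill 40.
Total = 25×90 + 22×70 + 21×50 + 16×90 + 14×40 = 6840.

6840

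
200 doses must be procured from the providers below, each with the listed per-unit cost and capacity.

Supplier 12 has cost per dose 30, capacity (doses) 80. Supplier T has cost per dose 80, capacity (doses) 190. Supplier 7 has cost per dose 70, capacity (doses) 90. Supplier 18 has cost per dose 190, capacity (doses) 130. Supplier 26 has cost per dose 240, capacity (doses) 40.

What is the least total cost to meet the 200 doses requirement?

11100

Cheapest first:
Take 80 from Supplier 12 at 30 → need 120 more.
Supplier 7 at 70: take all 90 doses → 30 still needed.
Supplier T at 80: take 30 of its 190 → requirement met.
Supplier 18, Supplier 26: unused.
Cost = 80×30 + 90×70 + 30×80 = 11100.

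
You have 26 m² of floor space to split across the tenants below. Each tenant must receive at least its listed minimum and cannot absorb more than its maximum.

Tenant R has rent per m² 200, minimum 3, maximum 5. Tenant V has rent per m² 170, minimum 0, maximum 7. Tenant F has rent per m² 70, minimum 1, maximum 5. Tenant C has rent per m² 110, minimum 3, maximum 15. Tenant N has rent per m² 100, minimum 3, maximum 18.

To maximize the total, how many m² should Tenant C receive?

Meeting every minimum uses 3+0+1+3+3 = 10 m², leaving 16.
Rank by rent per m²: Tenant R 200 > Tenant V 170 > Tenant C 110 > Tenant N 100 > Tenant F 70.
Tenant R takes 2 more to reach its cap of 5 → 14 left.
Tenant V: +7 to 7 (cap) → 7 left.
Tenant C has room for 12 more but only 7 remain, so it gets 10.

10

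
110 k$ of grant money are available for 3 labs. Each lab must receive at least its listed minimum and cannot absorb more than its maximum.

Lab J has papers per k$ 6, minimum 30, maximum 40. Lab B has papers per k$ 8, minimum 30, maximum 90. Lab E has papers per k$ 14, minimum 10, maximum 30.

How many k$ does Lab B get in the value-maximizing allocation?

50

Meeting every minimum uses 30+30+10 = 70 k$, leaving 40.
Highest papers per k$ first: Lab E 14 > Lab B 8 > Lab J 6.
Lab E: +20 to 30 (cap) — 20 left.
Only 20 left; Lab B takes them to reach 50.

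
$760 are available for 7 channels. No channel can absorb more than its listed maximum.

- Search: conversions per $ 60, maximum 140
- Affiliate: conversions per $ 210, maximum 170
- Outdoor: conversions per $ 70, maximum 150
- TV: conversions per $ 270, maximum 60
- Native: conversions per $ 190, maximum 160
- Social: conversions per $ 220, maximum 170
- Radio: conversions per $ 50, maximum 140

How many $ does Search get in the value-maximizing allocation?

50

Rank by conversions per $: TV 270 > Social 220 > Affiliate 210 > Native 190 > Outdoor 70 > Search 60 > Radio 50.
Give TV 60 to hit its cap of 60 → 700 left.
Give Social 170 to hit its cap of 170 → 530 left.
Give Affiliate 170 to hit its cap of 170 → 360 left.
Native: +160 to 160 (cap) → 200 left.
Outdoor: +150 to 150 (cap) → 50 left.
Only 50 left; Search takes them to reach 50.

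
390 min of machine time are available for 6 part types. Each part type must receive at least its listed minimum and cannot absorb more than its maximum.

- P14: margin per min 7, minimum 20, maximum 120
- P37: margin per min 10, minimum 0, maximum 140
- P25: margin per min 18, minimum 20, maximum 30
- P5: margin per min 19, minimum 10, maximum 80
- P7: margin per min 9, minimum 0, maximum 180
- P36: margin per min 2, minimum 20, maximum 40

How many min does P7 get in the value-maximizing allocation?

100

Meeting every minimum uses 20+0+20+10+0+20 = 70 min, leaving 320.
Rank by margin per min: P5 19 > P25 18 > P37 10 > P7 9 > P14 7 > P36 2.
P5 takes 70 more to reach its cap of 80 ; 250 left.
Give P25 10 more to hit its cap of 30 ; 240 left.
P37 takes 140 more to reach its cap of 140 ; 100 left.
P7 has room for 180 more but only 100 remain, so it gets 100.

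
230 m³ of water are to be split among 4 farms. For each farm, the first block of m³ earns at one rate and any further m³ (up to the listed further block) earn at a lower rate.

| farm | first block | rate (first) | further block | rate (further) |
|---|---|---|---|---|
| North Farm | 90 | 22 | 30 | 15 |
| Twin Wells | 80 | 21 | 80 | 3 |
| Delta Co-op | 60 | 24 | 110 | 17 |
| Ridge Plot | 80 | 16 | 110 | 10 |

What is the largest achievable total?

Order all 8 blocks by rate: Delta Co-op/first 24 > North Farm/first 22 > Twin Wells/first 21 > Delta Co-op/second 17 > Ridge Plot/first 16 > North Farm/second 15 > Ridge Plot/second 10 > Twin Wells/second 3.
Fill Delta Co-op first block (60 at 24) ; 170 left.
North Farm first at 22: fill all 90 ; 80 left.
Fill Twin Wells first block (80 at 21) ; 0 left.
Total = 24×60 + 22×90 + 21×80 = 5100.

5100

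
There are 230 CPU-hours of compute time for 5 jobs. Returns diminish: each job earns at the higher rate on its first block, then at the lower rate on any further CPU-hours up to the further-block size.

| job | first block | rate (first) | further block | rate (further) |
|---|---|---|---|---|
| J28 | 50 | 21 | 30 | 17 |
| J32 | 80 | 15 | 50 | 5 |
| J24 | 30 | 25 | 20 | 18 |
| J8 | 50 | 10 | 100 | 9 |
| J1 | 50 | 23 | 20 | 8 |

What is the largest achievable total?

Rank every tier by rate: J24/tier1 25 > J1/tier1 23 > J28/tier1 21 > J24/tier2 18 > J28/tier2 17 > J32/tier1 15 > J8/tier1 10 > J8/tier2 9 > J1/tier2 8 > J32/tier2 5.
J24/tier1 (25): +30 — 200 left.
J1 tier1 at 23: fill all 50 — 150 left.
J28 tier1 at 21: fill all 50 — 100 left.
Fill J24 tier2 block (20 at 18) — 80 left.
Fill J28 tier2 block (30 at 17) — 50 left.
J32/tier1: +50 of 80 at 15; pool empty.
Total = 25×30 + 23×50 + 21×50 + 18×20 + 17×30 + 15×50 = 4570.

4570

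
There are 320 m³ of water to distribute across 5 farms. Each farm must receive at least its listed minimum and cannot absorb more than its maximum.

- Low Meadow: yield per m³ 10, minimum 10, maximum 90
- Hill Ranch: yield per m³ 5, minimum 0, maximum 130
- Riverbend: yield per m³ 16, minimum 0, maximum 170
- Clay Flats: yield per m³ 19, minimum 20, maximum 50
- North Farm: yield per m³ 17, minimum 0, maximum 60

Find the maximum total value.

5090

Meeting every minimum uses 10+0+0+20+0 = 30 m³, leaving 290.
Rank by yield per m³: Clay Flats 19 > North Farm 17 > Riverbend 16 > Low Meadow 10 > Hill Ranch 5.
Give Clay Flats 30 more to hit its cap of 50 → 260 left.
North Farm: +60 to 60 (cap) → 200 left.
Give Riverbend 170 more to hit its cap of 170 → 30 left.
Low Meadow has room for 80 more but only 30 remain, so it gets 40.
Total = 10×40 + 16×170 + 19×50 + 17×60 = 5090.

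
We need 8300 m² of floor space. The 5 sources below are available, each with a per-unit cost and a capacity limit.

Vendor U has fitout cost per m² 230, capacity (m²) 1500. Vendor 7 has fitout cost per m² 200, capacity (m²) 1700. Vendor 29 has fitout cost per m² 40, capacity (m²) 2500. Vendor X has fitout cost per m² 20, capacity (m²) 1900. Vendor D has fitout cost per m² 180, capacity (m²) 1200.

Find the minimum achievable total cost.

Fill from the cheapest source first.
Take 1900 from Vendor X at 20 → need 6400 more.
Vendor 29 (40): use full 2500 → 3900 m² to go.
Vendor D (180): use full 1200 → 2700 m² to go.
Vendor 7 (200): use full 1700 → 1000 m² to go.
Vendor U (230): take the remaining 1000 → done.
Cost = 1900×20 + 2500×40 + 1200×180 + 1700×200 + 1000×230 = 924000.

924000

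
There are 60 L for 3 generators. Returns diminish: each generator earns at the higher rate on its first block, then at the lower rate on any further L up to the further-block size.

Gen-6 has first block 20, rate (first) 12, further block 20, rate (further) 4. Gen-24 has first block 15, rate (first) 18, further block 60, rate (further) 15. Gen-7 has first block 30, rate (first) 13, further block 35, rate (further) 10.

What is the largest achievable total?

Treat each block as its own option and order by rate: Gen-24/first 18 > Gen-24/second 15 > Gen-7/first 13 > Gen-6/first 12 > Gen-7/second 10 > Gen-6/second 4.
Gen-24/first (18): +15 — 45 left.
Gen-24 second at 15: only 45 left, fill 45.
Total = 18×15 + 15×45 = 945.

945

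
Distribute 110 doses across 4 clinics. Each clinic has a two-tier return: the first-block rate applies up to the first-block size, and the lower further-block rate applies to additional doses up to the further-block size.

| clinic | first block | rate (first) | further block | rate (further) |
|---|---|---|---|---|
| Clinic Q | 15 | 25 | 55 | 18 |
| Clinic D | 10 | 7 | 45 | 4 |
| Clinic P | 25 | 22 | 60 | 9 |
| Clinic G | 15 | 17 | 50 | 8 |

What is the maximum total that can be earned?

2170

Treat each block as its own option and order by rate: Clinic Q/T1 25 > Clinic P/T1 22 > Clinic Q/T2 18 > Clinic G/T1 17 > Clinic P/T2 9 > Clinic G/T2 8 > Clinic D/T1 7 > Clinic D/T2 4.
Clinic Q/T1 (25): +15 — 95 left.
Clinic P/T1 (22): +25 — 70 left.
Fill Clinic Q T2 block (55 at 18) — 15 left.
Clinic G/T1 (17): +15 — 0 left.
Total = 25×15 + 22×25 + 18×55 + 17×15 = 2170.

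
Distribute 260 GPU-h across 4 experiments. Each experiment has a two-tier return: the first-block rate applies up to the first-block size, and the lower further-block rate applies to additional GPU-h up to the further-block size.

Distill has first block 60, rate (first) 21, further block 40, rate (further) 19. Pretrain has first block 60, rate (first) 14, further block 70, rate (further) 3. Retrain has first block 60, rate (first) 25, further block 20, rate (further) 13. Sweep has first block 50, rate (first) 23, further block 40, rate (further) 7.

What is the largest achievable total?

Treat each block as its own option and order by rate: Retrain/tier1 25 > Sweep/tier1 23 > Distill/tier1 21 > Distill/tier2 19 > Pretrain/tier1 14 > Retrain/tier2 13 > Sweep/tier2 7 > Pretrain/tier2 3.
Retrain/tier1 (25): +60 → 200 left.
Sweep/tier1 (23): +50 → 150 left.
Distill/tier1 (21): +60 → 90 left.
Distill tier2 at 19: fill all 40 → 50 left.
50 remain; put them into Pretrain tier1 at 14.
Total = 25×60 + 23×50 + 21×60 + 19×40 + 14×50 = 5370.

5370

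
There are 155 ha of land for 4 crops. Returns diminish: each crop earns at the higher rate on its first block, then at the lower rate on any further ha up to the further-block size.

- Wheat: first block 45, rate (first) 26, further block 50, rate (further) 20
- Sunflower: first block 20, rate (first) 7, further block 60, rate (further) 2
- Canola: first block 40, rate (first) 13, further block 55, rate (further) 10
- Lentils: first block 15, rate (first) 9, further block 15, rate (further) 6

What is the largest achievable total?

2890

Order all 8 blocks by rate: Wheat/first 26 > Wheat/second 20 > Canola/first 13 > Canola/second 10 > Lentils/first 9 > Sunflower/first 7 > Lentils/second 6 > Sunflower/second 2.
Wheat/first (26): +45 → 110 left.
Wheat second at 20: fill all 50 → 60 left.
Canola first at 13: fill all 40 → 20 left.
Canola/second: +20 of 55 at 10; pool empty.
Total = 26×45 + 20×50 + 13×40 + 10×20 = 2890.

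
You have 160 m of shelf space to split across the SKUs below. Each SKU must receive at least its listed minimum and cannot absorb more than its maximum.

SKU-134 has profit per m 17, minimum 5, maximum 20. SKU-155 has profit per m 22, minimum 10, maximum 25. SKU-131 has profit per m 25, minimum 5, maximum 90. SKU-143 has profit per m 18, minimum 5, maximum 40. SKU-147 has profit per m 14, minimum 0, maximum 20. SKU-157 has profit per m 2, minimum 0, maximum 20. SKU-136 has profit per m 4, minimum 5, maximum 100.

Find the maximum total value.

3535

Meeting every minimum uses 5+10+5+5+0+0+5 = 30 m, leaving 130.
Order the SKUs by profit per m: SKU-131 25 > SKU-155 22 > SKU-143 18 > SKU-134 17 > SKU-147 14 > SKU-136 4 > SKU-157 2.
Give SKU-131 85 more to hit its cap of 90 → 45 left.
SKU-155 takes 15 more to reach its cap of 25 → 30 left.
Only 30 left; SKU-143 takes them to reach 35.
Total = 17×5 + 22×25 + 25×90 + 18×35 + 4×5 = 3535.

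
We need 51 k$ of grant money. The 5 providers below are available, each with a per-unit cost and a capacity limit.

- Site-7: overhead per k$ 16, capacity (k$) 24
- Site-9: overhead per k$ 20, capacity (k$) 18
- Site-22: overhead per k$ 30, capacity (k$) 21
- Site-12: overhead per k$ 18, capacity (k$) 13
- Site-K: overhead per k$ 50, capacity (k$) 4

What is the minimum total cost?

Cheapest first:
Site-7 at 16: take all 24 k$ — 27 still needed.
Site-12 (18): use full 13 — 14 k$ to go.
Site-9 (20): take the remaining 14 — done.
Site-22, Site-K: unused.
Cost = 24×16 + 13×18 + 14×20 = 898.

898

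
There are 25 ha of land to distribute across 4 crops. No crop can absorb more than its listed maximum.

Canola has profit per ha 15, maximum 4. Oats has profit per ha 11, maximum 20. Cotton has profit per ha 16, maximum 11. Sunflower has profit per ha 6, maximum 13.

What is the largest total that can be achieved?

346

Rank by profit per ha: Cotton 16 > Canola 15 > Oats 11 > Sunflower 6.
Cotton: +11 to 11 (cap) → 14 left.
Give Canola 4 to hit its cap of 4 → 10 left.
Oats: +10 (room for 20) → 10. Pool exhausted.
Total = 15×4 + 11×10 + 16×11 = 346.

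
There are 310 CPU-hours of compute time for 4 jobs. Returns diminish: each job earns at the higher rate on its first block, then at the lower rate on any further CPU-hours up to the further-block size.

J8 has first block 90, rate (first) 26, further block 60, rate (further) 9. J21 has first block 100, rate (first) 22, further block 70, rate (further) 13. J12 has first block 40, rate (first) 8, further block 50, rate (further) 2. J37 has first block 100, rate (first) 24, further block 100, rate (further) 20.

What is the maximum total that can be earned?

7340

Rank every tier by rate: J8/first 26 > J37/first 24 > J21/first 22 > J37/second 20 > J21/second 13 > J8/second 9 > J12/first 8 > J12/second 2.
J8/first (26): +90 — 220 left.
J37 first at 24: fill all 100 — 120 left.
J21 first at 22: fill all 100 — 20 left.
J37 second at 20: only 20 left, fill 20.
Total = 26×90 + 24×100 + 22×100 + 20×20 = 7340.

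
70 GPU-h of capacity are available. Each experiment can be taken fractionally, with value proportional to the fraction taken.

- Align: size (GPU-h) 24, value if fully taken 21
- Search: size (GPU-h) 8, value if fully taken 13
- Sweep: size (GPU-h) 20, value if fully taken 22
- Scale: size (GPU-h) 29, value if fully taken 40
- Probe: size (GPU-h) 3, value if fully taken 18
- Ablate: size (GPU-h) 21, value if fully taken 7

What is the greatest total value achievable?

101.75

Best value per unit of size first: Probe 18/3≈6, Search 13/8≈1.62, Scale 40/29≈1.38, Sweep 22/20≈1.1, Align 21/24≈0.875, Ablate 7/21≈0.333.
Probe: take in full, 3 GPU-h for value 18 → 67 left.
All 8 GPU-h of Search fit (value 13) → 59 remain.
All 29 GPU-h of Scale fit (value 40) → 30 remain.
Take all of Sweep (20 GPU-h, value 22) → 10 GPU-h left.
10 GPU-h left: a 10/24 share of Align gives 21×10/24 = 8.75.
Total value = 101.75.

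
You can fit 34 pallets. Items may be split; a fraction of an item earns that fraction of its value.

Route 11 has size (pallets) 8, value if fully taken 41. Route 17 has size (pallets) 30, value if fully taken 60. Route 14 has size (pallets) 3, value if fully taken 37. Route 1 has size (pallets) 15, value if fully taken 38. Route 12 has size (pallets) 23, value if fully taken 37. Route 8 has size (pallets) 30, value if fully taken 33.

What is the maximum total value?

132

Best value per unit of size first: Route 14 37/3≈12.3, Route 11 41/8≈5.12, Route 1 38/15≈2.53, Route 17 60/30≈2, Route 12 37/23≈1.61, Route 8 33/30≈1.1.
Route 14: take in full, 3 pallets for value 37 → 31 left.
Route 11: take in full, 8 pallets for value 41 → 23 left.
Take all of Route 1 (15 pallets, value 38) → 8 pallets left.
Only 8 pallets remain; take 8/30 of Route 17 for value 60×8/30 = 16.
Total value = 132.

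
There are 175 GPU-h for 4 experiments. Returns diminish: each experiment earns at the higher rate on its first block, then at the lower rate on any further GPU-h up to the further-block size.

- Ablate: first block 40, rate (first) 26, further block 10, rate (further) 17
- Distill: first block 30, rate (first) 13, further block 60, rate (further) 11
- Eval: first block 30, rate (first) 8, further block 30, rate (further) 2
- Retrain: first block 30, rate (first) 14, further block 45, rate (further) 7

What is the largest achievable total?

2720

Treat each block as its own option and order by rate: Ablate/first 26 > Ablate/second 17 > Retrain/first 14 > Distill/first 13 > Distill/second 11 > Eval/first 8 > Retrain/second 7 > Eval/second 2.
Ablate first at 26: fill all 40 ; 135 left.
Ablate second at 17: fill all 10 ; 125 left.
Retrain first at 14: fill all 30 ; 95 left.
Distill/first (13): +30 ; 65 left.
Fill Distill second block (60 at 11) ; 5 left.
5 remain; put them into Eval first at 8.
Total = 26×40 + 17×10 + 14×30 + 13×30 + 11×60 + 8×5 = 2720.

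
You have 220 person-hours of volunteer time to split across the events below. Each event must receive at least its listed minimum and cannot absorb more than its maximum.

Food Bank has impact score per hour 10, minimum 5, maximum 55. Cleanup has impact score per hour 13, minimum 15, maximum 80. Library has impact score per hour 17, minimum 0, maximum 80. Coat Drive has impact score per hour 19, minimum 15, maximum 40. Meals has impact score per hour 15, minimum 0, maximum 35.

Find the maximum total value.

Meeting every minimum uses 5+15+0+15+0 = 35 person-hours, leaving 185.
Rank by impact score per hour: Coat Drive 19 > Library 17 > Meals 15 > Cleanup 13 > Food Bank 10.
Coat Drive: +25 to 40 (cap) — 160 left.
Library: +80 to 80 (cap) — 80 left.
Give Meals 35 more to hit its cap of 35 — 45 left.
Cleanup has room for 65 more but only 45 remain, so it gets 60.
Total = 10×5 + 13×60 + 17×80 + 19×40 + 15×35 = 3475.

3475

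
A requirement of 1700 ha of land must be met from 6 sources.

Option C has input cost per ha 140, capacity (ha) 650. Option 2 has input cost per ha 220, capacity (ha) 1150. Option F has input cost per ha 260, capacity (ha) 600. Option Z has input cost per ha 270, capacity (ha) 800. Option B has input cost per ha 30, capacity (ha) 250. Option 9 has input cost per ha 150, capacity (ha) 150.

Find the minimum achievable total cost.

264000

Fill from the cheapest source first.
Option B at 30: take all 250 ha ; 1450 still needed.
Option C at 140: take all 650 ha ; 800 still needed.
Option 9 at 150: take all 150 ha ; 650 still needed.
Take 650 from Option 2 at 220 to finish.
Option F, Option Z: unused.
Cost = 250×30 + 650×140 + 150×150 + 650×220 = 264000.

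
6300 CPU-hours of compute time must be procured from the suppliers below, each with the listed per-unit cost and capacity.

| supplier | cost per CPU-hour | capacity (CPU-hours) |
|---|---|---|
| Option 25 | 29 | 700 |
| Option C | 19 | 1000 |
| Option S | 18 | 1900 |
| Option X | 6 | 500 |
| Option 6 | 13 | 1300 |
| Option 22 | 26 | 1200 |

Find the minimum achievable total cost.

Use suppliers in increasing cost order.
Take 500 from Option X at 6 → need 5800 more.
Option 6 (13): use full 1300 → 4500 CPU-hours to go.
Take 1900 from Option S at 18 → need 2600 more.
Option C at 19: take all 1000 CPU-hours → 1600 still needed.
Option 22 (26): use full 1200 → 400 CPU-hours to go.
Take 400 from Option 25 at 29 to finish.
Cost = 500×6 + 1300×13 + 1900×18 + 1000×19 + 1200×26 + 400×29 = 115900.

115900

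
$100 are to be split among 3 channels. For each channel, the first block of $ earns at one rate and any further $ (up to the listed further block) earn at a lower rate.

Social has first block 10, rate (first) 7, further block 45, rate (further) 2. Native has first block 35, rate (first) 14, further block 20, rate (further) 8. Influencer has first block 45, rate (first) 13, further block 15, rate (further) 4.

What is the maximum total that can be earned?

Treat each block as its own option and order by rate: Native/T1 14 > Influencer/T1 13 > Native/T2 8 > Social/T1 7 > Influencer/T2 4 > Social/T2 2.
Native T1 at 14: fill all 35 — 65 left.
Fill Influencer T1 block (45 at 13) — 20 left.
Fill Native T2 block (20 at 8) — 0 left.
Total = 14×35 + 13×45 + 8×20 = 1235.

1235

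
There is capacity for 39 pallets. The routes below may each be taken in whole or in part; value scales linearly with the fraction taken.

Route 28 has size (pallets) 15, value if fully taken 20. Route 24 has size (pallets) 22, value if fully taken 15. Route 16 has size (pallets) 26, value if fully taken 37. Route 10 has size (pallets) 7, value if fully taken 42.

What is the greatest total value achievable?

Rank by value-to-size ratio: Route 10 42/7≈6, Route 16 37/26≈1.42, Route 28 20/15≈1.33, Route 24 15/22≈0.682.
Take all of Route 10 (7 pallets, value 42) — 32 pallets left.
All 26 pallets of Route 16 fit (value 37) — 6 remain.
6 pallets left: a 6/15 share of Route 28 gives 20×6/15 = 8.
Total value = 87.

87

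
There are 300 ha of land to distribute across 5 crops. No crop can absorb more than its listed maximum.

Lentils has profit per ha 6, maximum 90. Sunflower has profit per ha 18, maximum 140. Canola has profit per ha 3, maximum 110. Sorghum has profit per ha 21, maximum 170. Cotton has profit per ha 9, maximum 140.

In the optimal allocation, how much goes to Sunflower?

Highest profit per ha first: Sorghum 21 > Sunflower 18 > Cotton 9 > Lentils 6 > Canola 3.
Give Sorghum 170 to hit its cap of 170 ; 130 left.
Only 130 left; Sunflower takes them to reach 130.

130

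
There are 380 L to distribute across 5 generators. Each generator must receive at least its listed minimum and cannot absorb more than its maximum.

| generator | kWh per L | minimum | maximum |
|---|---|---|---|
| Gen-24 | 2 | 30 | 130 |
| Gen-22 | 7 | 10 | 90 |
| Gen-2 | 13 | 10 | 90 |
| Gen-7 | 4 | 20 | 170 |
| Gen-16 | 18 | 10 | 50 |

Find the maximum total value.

Meeting every minimum uses 30+10+10+20+10 = 80 L, leaving 300.
Rank by kWh per L: Gen-16 18 > Gen-2 13 > Gen-22 7 > Gen-7 4 > Gen-24 2.
Give Gen-16 40 more to hit its cap of 50 → 260 left.
Give Gen-2 80 more to hit its cap of 90 → 180 left.
Gen-22 takes 80 more to reach its cap of 90 → 100 left.
Gen-7 has room for 150 more but only 100 remain, so it gets 120.
Total = 2×30 + 7×90 + 13×90 + 4×120 + 18×50 = 3240.

3240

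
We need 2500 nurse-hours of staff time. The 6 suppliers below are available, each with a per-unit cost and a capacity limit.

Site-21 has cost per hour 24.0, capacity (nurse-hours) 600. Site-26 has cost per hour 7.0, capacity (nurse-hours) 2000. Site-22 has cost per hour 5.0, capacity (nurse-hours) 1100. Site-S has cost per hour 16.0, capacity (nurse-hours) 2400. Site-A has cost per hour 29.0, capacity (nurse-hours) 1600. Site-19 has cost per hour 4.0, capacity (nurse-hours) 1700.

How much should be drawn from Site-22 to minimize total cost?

800

Cheapest first:
Take 1700 from Site-19 at 4.0 — need 800 more.
Take 800 from Site-22 at 5.0 to finish.
Site-26, Site-S, Site-21, Site-A: unused.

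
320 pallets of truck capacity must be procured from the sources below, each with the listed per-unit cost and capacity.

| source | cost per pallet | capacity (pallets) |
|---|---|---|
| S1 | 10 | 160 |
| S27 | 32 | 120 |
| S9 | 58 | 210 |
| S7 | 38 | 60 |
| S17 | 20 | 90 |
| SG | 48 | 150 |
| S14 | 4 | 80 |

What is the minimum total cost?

Cheapest first:
Take 80 from S14 at 4 — need 240 more.
S1 at 10: take all 160 pallets — 80 still needed.
Take 80 from S17 at 20 to finish.
S27, S7, SG, S9: unused.
Cost = 80×4 + 160×10 + 80×20 = 3520.

3520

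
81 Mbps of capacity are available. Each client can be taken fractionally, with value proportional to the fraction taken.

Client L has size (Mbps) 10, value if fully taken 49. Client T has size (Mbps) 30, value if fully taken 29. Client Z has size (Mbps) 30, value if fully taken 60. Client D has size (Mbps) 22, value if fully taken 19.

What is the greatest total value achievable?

Best value per unit of size first: Client L 49/10≈4.9, Client Z 60/30≈2, Client T 29/30≈0.967, Client D 19/22≈0.864.
All 10 Mbps of Client L fit (value 49) — 71 remain.
All 30 Mbps of Client Z fit (value 60) — 41 remain.
Client T: take in full, 30 Mbps for value 29 — 11 left.
11 Mbps left: a 11/22 share of Client D gives 19×11/22 = 9.5.
Total value = 147.5.

147.5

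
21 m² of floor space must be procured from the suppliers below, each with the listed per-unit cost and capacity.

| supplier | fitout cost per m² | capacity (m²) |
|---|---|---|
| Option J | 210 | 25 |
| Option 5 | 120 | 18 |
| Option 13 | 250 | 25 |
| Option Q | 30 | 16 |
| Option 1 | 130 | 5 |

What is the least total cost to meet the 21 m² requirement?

Fill from the cheapest supplier first.
Take 16 from Option Q at 30 ; need 5 more.
Option 5 at 120: take 5 of its 18 ; requirement met.
Option 1, Option J, Option 13: unused.
Cost = 16×30 + 5×120 = 1080.

1080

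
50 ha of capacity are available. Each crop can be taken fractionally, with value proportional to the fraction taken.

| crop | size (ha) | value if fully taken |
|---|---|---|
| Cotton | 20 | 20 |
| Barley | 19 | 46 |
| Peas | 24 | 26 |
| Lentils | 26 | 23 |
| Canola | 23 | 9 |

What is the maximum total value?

79

Rank by value-to-size ratio: Barley 46/19≈2.42, Peas 26/24≈1.08, Cotton 20/20≈1, Lentils 23/26≈0.885, Canola 9/23≈0.391.
Barley: take in full, 19 ha for value 46 — 31 left.
All 24 ha of Peas fit (value 26) — 7 remain.
7 ha left: a 7/20 share of Cotton gives 20×7/20 = 7.
Total value = 79.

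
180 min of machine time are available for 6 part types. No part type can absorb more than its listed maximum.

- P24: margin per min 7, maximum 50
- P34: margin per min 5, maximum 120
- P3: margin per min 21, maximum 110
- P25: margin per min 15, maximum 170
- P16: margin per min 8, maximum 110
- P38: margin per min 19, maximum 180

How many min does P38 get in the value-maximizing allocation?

Highest margin per min first: P3 21 > P38 19 > P25 15 > P16 8 > P24 7 > P34 5.
P3 takes 110 to reach its cap of 110 — 70 left.
Only 70 left; P38 takes them to reach 70.

70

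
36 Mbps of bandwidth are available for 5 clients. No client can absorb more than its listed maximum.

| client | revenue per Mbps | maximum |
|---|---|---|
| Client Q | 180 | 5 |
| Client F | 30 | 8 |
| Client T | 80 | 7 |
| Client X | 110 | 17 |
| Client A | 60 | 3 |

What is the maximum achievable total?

3630

Highest revenue per Mbps first: Client Q 180 > Client X 110 > Client T 80 > Client A 60 > Client F 30.
Client Q takes 5 to reach its cap of 5 — 31 left.
Client X: +17 to 17 (cap) — 14 left.
Client T takes 7 to reach its cap of 7 — 7 left.
Client A takes 3 to reach its cap of 3 — 4 left.
Client F: +4 (room for 8) → 4. Pool exhausted.
Total = 180×5 + 30×4 + 80×7 + 110×17 + 60×3 = 3630.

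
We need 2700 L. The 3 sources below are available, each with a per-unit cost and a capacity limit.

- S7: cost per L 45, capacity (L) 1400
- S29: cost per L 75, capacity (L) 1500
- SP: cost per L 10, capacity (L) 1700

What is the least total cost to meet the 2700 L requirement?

62000

Cheapest first:
SP (10): use full 1700 → 1000 L to go.
S7 (45): take the remaining 1000 → done.
S29: unused.
Cost = 1700×10 + 1000×45 = 62000.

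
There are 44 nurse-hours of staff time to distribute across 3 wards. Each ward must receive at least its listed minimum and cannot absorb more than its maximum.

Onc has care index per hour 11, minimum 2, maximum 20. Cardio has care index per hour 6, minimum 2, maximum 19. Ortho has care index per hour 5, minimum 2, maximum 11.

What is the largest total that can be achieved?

359

Meeting every minimum uses 2+2+2 = 6 nurse-hours, leaving 38.
Highest care index per hour first: Onc 11 > Cardio 6 > Ortho 5.
Give Onc 18 more to hit its cap of 20 → 20 left.
Cardio takes 17 more to reach its cap of 19 → 3 left.
Only 3 left; Ortho takes them to reach 5.
Total = 11×20 + 6×19 + 5×5 = 359.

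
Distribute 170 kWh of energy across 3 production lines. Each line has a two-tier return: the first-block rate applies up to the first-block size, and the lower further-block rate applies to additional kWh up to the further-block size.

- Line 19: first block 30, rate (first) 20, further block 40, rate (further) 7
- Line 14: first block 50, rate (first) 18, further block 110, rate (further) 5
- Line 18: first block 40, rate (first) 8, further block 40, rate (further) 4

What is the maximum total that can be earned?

Treat each block as its own option and order by rate: Line 19/T1 20 > Line 14/T1 18 > Line 18/T1 8 > Line 19/T2 7 > Line 14/T2 5 > Line 18/T2 4.
Fill Line 19 T1 block (30 at 20) — 140 left.
Line 14/T1 (18): +50 — 90 left.
Line 18 T1 at 8: fill all 40 — 50 left.
Fill Line 19 T2 block (40 at 7) — 10 left.
Line 14 T2 at 5: only 10 left, fill 10.
Total = 20×30 + 18×50 + 8×40 + 7×40 + 5×10 = 2150.

2150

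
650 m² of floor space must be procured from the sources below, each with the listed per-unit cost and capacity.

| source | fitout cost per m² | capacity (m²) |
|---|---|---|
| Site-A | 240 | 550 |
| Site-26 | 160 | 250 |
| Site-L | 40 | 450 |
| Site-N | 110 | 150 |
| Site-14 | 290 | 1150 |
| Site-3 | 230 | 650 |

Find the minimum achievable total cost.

Cheapest first:
Site-L (40): use full 450 → 200 m² to go.
Take 150 from Site-N at 110 → need 50 more.
Take 50 from Site-26 at 160 to finish.
Site-3, Site-A, Site-14: unused.
Cost = 450×40 + 150×110 + 50×160 = 42500.

42500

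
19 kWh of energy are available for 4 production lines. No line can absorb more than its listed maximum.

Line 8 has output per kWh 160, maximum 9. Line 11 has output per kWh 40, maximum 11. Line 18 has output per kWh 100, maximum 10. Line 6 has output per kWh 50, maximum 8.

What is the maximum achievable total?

2440

Order the production lines by output per kWh: Line 8 160 > Line 18 100 > Line 6 50 > Line 11 40.
Line 8 takes 9 to reach its cap of 9 → 10 left.
Give Line 18 10 to hit its cap of 10 → 0 left.
Total = 160×9 + 100×10 = 2440.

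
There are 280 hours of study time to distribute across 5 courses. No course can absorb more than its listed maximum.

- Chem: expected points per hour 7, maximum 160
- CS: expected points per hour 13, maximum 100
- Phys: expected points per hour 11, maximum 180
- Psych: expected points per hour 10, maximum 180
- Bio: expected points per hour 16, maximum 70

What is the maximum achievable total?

3630

Rank by expected points per hour: Bio 16 > CS 13 > Phys 11 > Psych 10 > Chem 7.
Bio: +70 to 70 (cap) → 210 left.
Give CS 100 to hit its cap of 100 → 110 left.
Phys has room for 180 but only 110 remain, so it gets 110.
Total = 13×100 + 11×110 + 16×70 = 3630.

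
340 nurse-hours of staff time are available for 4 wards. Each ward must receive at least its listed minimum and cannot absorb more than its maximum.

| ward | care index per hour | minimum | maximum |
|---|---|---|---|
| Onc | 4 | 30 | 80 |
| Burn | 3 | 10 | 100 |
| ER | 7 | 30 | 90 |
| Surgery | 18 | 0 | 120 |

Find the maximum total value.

Meeting every minimum uses 30+10+30+0 = 70 nurse-hours, leaving 270.
Rank by care index per hour: Surgery 18 > ER 7 > Onc 4 > Burn 3.
Surgery: +120 to 120 (cap) ; 150 left.
ER: +60 to 90 (cap) ; 90 left.
Onc: +50 to 80 (cap) ; 40 left.
Burn: +40 (room for 90) → 50. Pool exhausted.
Total = 4×80 + 3×50 + 7×90 + 18×120 = 3260.

3260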